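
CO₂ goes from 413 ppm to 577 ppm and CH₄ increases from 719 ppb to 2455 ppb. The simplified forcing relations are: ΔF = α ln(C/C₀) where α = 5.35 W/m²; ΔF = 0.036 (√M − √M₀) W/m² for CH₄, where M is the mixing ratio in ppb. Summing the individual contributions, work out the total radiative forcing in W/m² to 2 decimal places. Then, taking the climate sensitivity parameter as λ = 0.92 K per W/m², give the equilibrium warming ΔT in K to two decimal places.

CO₂: 5.35 × ln(577/413) = 5.35 × ln(1.39709) = 5.35 × 0.33439 = 1.7890 W/m².
CH₄: 0.036 × (√2455 − √719) = 0.036 × (49.5480 − 26.8142) = 0.036 × 22.7338 = 0.8184 W/m².
Total ΔF = 1.7890 + 0.8184 = 2.6074 W/m².
ΔT = λ ΔF = 0.92 × 2.61 = 2.4012 K.

ΔF = 2.61 W/m²; ΔT = 2.40 K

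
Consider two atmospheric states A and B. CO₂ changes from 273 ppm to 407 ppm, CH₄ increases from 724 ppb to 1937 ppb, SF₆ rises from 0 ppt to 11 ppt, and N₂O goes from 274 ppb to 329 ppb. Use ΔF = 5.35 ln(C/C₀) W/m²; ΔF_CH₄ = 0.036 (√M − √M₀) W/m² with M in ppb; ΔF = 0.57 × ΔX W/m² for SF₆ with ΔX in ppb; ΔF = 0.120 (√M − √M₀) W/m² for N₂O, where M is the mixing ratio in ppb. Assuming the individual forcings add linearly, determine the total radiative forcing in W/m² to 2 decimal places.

CO₂: 5.35 × ln(407/273) = 5.35 × ln(1.49084) = 5.35 × 0.39934 = 2.1365 W/m².
CH₄: 0.036 × (√1937 − √724) = 0.036 × (44.0114 − 26.9072) = 0.036 × 17.1042 = 0.6158 W/m².
SF₆: Δ = 11 − 0 = 11 ppt = 0.011 ppb; ΔF = 0.57 × 0.011 = 0.0063 W/m².
N₂O: 0.120 × (√329 − √274) = 0.120 × (18.1384 − 16.5529) = 0.120 × 1.5855 = 0.1903 W/m².
Total ΔF = 2.1365 + 0.6158 + 0.0063 + 0.1903 = 2.9489 W/m².

ΔF = 2.95 W/m²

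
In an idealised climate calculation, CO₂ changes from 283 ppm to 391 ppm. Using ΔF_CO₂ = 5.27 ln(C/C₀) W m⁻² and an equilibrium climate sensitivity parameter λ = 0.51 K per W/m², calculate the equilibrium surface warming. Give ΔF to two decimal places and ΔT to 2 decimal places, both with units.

CO₂: 5.27 × ln(391/283) = 5.27 × ln(1.38163) = 5.27 × 0.32326 = 1.7036 W/m².
ΔT = λ ΔF = 0.51 × 1.70 = 0.8670 K.

ΔF = 1.70 W/m²; ΔT = 0.87 K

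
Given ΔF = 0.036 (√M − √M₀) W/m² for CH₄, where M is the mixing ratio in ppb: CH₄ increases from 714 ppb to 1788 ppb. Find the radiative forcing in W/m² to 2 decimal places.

ΔF = 0.56 W/m²

CH₄: 0.036 × (√1788 − √714) = 0.036 × (42.2847 − 26.7208) = 0.036 × 15.5639 = 0.5603 W/m².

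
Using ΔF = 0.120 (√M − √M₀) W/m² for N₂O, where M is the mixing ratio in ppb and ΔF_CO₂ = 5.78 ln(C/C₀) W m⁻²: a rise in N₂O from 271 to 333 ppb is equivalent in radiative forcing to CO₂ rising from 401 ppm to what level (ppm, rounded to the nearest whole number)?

N₂O forcing: 0.120 × (√333 − √271) = 0.120 × (18.2483 − 16.4621) = 0.120 × 1.7862 = 0.21434 W/m².
Set 5.78 ln(C/401) = 0.21434: ln(C/401) = 0.21434/5.78 = 0.03708, so C = 401 × e^0.03708 = 401 × 1.03778 = 416.15 ppm.

C ≈ 416 ppm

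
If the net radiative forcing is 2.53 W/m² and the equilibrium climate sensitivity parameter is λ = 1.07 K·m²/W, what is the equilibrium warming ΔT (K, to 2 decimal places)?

ΔT = λ ΔF = 1.07 × 2.53 = 2.7071 K.

ΔT = 2.71 K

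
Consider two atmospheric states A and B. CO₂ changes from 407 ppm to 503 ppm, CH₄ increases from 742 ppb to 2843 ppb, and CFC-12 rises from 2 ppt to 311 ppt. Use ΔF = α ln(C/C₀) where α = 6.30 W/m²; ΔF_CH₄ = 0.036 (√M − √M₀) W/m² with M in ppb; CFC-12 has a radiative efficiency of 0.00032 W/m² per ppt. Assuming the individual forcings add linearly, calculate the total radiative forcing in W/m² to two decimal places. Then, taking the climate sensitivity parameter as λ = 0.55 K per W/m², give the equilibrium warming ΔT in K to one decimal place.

ΔF = 2.37 W/m²; ΔT = 1.3 K

CO₂: 6.30 × ln(503/407) = 6.30 × ln(1.23587) = 6.30 × 0.21178 = 1.3342 W/m².
CH₄: 0.036 × (√2843 − √742) = 0.036 × (53.3198 − 27.2397) = 0.036 × 26.0801 = 0.9389 W/m².
CFC-12: ΔF = 0.00032 × (311 − 2) = 0.00032 × 309 = 0.0989 W/m².
Total ΔF = 1.3342 + 0.9389 + 0.0989 = 2.3720 W/m².
ΔT = λ ΔF = 0.55 × 2.37 = 1.3035 K.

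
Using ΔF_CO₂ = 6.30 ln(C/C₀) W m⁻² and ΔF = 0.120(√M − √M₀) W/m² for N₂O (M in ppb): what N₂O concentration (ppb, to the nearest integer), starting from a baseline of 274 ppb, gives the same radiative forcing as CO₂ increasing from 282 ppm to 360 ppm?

M ≈ 863 ppb

CO₂ forcing: 6.30 × ln(360/282) = 6.30 × 0.244197 = 1.53844 W/m².
Set 0.120(√M − √274) = 1.53844: √M = 1.53844/0.120 + √274 = 12.8203 + 16.5529 = 29.3732.
M = (29.3732)² = 862.78 ppb.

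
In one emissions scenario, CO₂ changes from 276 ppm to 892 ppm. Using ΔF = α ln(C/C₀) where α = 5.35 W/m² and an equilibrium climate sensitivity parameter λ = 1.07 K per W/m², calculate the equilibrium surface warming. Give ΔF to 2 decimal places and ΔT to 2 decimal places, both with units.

ΔF = 6.28 W/m²; ΔT = 6.72 K

CO₂: 5.35 × ln(892/276) = 5.35 × ln(3.23188) = 5.35 × 1.17306 = 6.2759 W/m².
ΔT = λ ΔF = 1.07 × 6.28 = 6.7196 K.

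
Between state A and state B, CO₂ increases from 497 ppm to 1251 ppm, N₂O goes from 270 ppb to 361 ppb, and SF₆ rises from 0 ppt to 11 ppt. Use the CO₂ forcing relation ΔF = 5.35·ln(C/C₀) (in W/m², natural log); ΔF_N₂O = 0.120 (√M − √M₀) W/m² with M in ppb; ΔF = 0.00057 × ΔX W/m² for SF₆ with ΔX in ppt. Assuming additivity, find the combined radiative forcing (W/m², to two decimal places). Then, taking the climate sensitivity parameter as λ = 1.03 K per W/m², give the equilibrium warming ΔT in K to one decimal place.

ΔF = 5.25 W/m²; ΔT = 5.4 K

CO₂: 5.35 × ln(1251/497) = 5.35 × ln(2.51710) = 5.35 × 0.92311 = 4.9386 W/m².
N₂O: 0.120 × (√361 − √270) = 0.120 × (19.0000 − 16.4317) = 0.120 × 2.5683 = 0.3082 W/m².
SF₆: ΔF = 0.00057 × (11 − 0) = 0.00057 × 11 = 0.0063 W/m².
Total ΔF = 4.9386 + 0.3082 + 0.0063 = 5.2531 W/m².
ΔT = λ ΔF = 1.03 × 5.25 = 5.4075 K.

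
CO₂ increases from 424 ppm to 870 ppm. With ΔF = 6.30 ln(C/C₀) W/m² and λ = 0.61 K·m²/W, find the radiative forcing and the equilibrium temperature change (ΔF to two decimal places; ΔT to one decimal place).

CO₂: 6.30 × ln(870/424) = 6.30 × ln(2.05189) = 6.30 × 0.71876 = 4.5282 W/m².
ΔT = λ ΔF = 0.61 × 4.53 = 2.7633 K.

ΔF = 4.53 W/m²; ΔT = 2.8 K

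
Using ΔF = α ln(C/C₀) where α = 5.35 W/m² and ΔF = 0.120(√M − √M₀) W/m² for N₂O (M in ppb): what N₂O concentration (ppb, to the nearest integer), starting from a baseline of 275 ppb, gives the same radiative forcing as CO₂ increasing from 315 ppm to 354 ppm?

M ≈ 475 ppb

CO₂ forcing: 5.35 × ln(354/315) = 5.35 × 0.116724 = 0.62447 W/m².
Set 0.120(√M − √275) = 0.62447: √M = 0.62447/0.120 + √275 = 5.2039 + 16.5831 = 21.7870.
M = (21.7870)² = 474.67 ppb.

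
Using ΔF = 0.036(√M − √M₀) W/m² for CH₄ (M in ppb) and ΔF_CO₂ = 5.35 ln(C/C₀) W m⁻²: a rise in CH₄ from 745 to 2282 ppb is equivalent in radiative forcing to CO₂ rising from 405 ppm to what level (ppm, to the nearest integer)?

CH₄ forcing: 0.036 × (√2282 − √745) = 0.036 × (47.7703 − 27.2947) = 0.036 × 20.4756 = 0.73712 W/m².
Set 5.35 ln(C/405) = 0.73712: ln(C/405) = 0.73712/5.35 = 0.13778, so C = 405 × e^0.13778 = 405 × 1.14772 = 464.83 ppm.

C ≈ 465 ppm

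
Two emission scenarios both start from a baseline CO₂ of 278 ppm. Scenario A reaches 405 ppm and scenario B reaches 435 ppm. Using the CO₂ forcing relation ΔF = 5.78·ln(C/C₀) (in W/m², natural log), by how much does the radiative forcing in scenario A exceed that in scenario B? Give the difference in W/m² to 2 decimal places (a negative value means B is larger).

ΔF_A = 5.78 ln(405/278) = 5.78 × 0.37627 = 2.1748 W/m².
ΔF_B = 5.78 ln(435/278) = 5.78 × 0.44772 = 2.5878 W/m².
Difference: 2.1748 − 2.5878 = -0.4130 W/m².

ΔF_A − ΔF_B = -0.41 W/m²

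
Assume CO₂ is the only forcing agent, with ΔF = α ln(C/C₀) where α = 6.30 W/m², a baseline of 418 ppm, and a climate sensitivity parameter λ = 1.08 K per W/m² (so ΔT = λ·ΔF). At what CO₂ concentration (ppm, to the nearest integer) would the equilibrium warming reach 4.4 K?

C ≈ 798 ppm

Required forcing: ΔF = ΔT/λ = 4.4/1.08 = 4.0741 W/m².
Then ln(C/418) = ΔF/6.30 = 4.0741/6.30 = 0.64668.
So C = 418 × e^0.64668 = 418 × 1.90919 = 798.04 ppm.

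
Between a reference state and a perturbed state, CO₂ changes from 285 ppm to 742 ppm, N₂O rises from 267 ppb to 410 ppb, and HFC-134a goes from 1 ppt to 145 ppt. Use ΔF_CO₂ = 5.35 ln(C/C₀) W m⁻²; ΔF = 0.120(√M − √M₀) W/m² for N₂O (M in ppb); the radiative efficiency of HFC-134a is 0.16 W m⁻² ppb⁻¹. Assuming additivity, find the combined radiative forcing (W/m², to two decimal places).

CO₂: 5.35 × ln(742/285) = 5.35 × ln(2.60351) = 5.35 × 0.95686 = 5.1192 W/m².
N₂O: 0.120 × (√410 − √267) = 0.120 × (20.2485 − 16.3401) = 0.120 × 3.9084 = 0.4690 W/m².
HFC-134a: Δ = 145 − 1 = 144 ppt = 0.144 ppb; ΔF = 0.16 × 0.144 = 0.0230 W/m².
Total ΔF = 5.1192 + 0.4690 + 0.0230 = 5.6112 W/m².

ΔF = 5.61 W/m²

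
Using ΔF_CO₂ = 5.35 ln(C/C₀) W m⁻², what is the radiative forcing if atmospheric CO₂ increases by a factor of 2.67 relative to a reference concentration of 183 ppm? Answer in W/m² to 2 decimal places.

ΔF = 5.25 W/m²

ΔF = 5.35 × ln(2.67) = 5.35 × 0.98208 = 5.2541 W/m².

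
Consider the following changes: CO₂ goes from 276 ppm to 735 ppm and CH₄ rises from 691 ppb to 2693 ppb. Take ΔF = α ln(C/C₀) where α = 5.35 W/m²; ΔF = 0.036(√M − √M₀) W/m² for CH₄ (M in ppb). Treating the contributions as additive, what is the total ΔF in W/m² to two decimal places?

ΔF = 6.16 W/m²

CO₂: 5.35 × ln(735/276) = 5.35 × ln(2.66304) = 5.35 × 0.97947 = 5.2402 W/m².
CH₄: 0.036 × (√2693 − √691) = 0.036 × (51.8941 − 26.2869) = 0.036 × 25.6072 = 0.9219 W/m².
Total ΔF = 5.2402 + 0.9219 = 6.1621 W/m².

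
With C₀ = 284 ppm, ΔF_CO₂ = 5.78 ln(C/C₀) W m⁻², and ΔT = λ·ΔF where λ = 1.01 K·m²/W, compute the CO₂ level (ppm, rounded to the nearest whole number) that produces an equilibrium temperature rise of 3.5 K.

C ≈ 517 ppm

Required forcing: ΔF = ΔT/λ = 3.5/1.01 = 3.4653 W/m².
Then ln(C/284) = ΔF/5.78 = 3.4653/5.78 = 0.59953.
So C = 284 × e^0.59953 = 284 × 1.82126 = 517.24 ppm.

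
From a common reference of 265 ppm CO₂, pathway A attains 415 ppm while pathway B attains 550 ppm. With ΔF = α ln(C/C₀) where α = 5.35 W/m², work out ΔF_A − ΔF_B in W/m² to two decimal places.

ΔF_A = 5.35 ln(415/265) = 5.35 × 0.44855 = 2.3997 W/m².
ΔF_B = 5.35 ln(550/265) = 5.35 × 0.73019 = 3.9065 W/m².
Difference: 2.3997 − 3.9065 = -1.5068 W/m².
(Equivalently, ΔF_A − ΔF_B = 5.35 ln(415/550) = 5.35 × -0.28164 = -1.5068 W/m².)

ΔF_A − ΔF_B = -1.51 W/m²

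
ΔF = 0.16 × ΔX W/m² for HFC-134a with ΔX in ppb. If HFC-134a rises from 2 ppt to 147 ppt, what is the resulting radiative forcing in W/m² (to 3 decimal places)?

ΔF = 0.023 W/m²

HFC-134a: Δ = 147 − 2 = 145 ppt = 0.145 ppb; ΔF = 0.16 × 0.145 = 0.0232 W/m².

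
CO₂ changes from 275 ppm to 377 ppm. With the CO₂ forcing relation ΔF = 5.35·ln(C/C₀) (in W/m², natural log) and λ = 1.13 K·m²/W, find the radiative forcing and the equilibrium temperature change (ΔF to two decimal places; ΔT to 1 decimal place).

CO₂: 5.35 × ln(377/275) = 5.35 × ln(1.37091) = 5.35 × 0.31547 = 1.6878 W/m².
ΔT = λ ΔF = 1.13 × 1.69 = 1.9097 K.

ΔF = 1.69 W/m²; ΔT = 1.9 K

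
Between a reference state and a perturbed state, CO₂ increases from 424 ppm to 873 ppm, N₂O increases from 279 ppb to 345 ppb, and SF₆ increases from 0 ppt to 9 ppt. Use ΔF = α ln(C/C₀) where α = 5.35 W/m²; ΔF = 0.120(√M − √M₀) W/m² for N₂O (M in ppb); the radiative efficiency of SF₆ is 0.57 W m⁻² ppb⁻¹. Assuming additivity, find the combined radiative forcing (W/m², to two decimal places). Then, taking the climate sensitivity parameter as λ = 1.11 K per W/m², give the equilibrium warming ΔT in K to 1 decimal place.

CO₂: 5.35 × ln(873/424) = 5.35 × ln(2.05896) = 5.35 × 0.72220 = 3.8638 W/m².
N₂O: 0.120 × (√345 − √279) = 0.120 × (18.5742 − 16.7033) = 0.120 × 1.8709 = 0.2245 W/m².
SF₆: Δ = 9 − 0 = 9 ppt = 0.009 ppb; ΔF = 0.57 × 0.009 = 0.0051 W/m².
Total ΔF = 3.8638 + 0.2245 + 0.0051 = 4.0934 W/m².
ΔT = λ ΔF = 1.11 × 4.09 = 4.5399 K.

ΔF = 4.09 W/m²; ΔT = 4.5 K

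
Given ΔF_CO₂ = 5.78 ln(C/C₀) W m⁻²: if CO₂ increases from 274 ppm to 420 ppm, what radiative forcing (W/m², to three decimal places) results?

ΔF = 2.469 W/m²

CO₂: 5.78 × ln(420/274) = 5.78 × ln(1.53285) = 5.78 × 0.42713 = 2.4688 W/m².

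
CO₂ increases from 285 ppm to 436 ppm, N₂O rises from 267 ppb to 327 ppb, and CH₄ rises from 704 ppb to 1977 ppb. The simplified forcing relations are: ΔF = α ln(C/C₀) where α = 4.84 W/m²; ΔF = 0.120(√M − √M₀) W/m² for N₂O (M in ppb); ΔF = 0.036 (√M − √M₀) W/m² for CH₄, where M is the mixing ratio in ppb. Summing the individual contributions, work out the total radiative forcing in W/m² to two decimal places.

CO₂: 4.84 × ln(436/285) = 4.84 × ln(1.52982) = 4.84 × 0.42515 = 2.0577 W/m².
N₂O: 0.120 × (√327 − √267) = 0.120 × (18.0831 − 16.3401) = 0.120 × 1.7430 = 0.2092 W/m².
CH₄: 0.036 × (√1977 − √704) = 0.036 × (44.4635 − 26.5330) = 0.036 × 17.9305 = 0.6455 W/m².
Total ΔF = 2.0577 + 0.2092 + 0.6455 = 2.9124 W/m².

ΔF = 2.91 W/m²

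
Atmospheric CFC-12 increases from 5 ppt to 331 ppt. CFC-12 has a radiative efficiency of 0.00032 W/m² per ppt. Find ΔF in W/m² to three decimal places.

CFC-12: ΔF = 0.00032 × (331 − 5) = 0.00032 × 326 = 0.1043 W/m².

ΔF = 0.104 W/m²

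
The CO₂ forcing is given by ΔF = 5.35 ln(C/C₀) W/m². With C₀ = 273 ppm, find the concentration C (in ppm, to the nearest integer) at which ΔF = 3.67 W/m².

C ≈ 542 ppm

Set 5.35 ln(C/273) = 3.67, so ln(C/273) = 3.67/5.35 = 0.68598.
Then C/273 = e^0.68598 = 1.98572, giving C = 273 × 1.98572 = 542.10 ppm.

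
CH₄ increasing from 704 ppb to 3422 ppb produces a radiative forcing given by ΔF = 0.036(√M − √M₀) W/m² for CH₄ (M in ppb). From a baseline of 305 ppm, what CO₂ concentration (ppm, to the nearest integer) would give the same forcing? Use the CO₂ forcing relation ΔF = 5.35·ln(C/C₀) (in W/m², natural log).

C ≈ 378 ppm

CH₄ forcing: 0.036 × (√3422 − √704) = 0.036 × (58.4979 − 26.5330) = 0.036 × 31.9649 = 1.15074 W/m².
Set 5.35 ln(C/305) = 1.15074: ln(C/305) = 1.15074/5.35 = 0.21509, so C = 305 × e^0.21509 = 305 × 1.23997 = 378.19 ppm.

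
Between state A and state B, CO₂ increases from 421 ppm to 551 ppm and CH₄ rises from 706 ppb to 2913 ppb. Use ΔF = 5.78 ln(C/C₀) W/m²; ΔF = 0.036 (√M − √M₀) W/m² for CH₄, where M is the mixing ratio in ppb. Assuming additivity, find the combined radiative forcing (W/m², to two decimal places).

ΔF = 2.54 W/m²

CO₂: 5.78 × ln(551/421) = 5.78 × ln(1.30879) = 5.78 × 0.26910 = 1.5554 W/m².
CH₄: 0.036 × (√2913 − √706) = 0.036 × (53.9722 − 26.5707) = 0.036 × 27.4015 = 0.9865 W/m².
Total ΔF = 1.5554 + 0.9865 = 2.5419 W/m².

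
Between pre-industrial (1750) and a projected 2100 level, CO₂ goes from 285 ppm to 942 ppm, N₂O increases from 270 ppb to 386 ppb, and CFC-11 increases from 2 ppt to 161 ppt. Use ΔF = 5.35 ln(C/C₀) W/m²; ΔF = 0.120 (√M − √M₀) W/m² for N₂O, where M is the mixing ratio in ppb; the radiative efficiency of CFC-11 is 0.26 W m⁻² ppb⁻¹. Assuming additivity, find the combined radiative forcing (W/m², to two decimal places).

CO₂: 5.35 × ln(942/285) = 5.35 × ln(3.30526) = 5.35 × 1.19552 = 6.3960 W/m².
N₂O: 0.120 × (√386 − √270) = 0.120 × (19.6469 − 16.4317) = 0.120 × 3.2152 = 0.3858 W/m².
CFC-11: Δ = 161 − 2 = 159 ppt = 0.159 ppb; ΔF = 0.26 × 0.159 = 0.0413 W/m².
Total ΔF = 6.3960 + 0.3858 + 0.0413 = 6.8231 W/m².

ΔF = 6.82 W/m²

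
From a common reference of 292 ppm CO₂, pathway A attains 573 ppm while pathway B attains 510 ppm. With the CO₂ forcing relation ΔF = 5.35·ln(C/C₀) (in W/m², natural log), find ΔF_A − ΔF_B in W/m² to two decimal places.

ΔF_A − ΔF_B = 0.62 W/m²

ΔF_A = 5.35 ln(573/292) = 5.35 × 0.67413 = 3.6066 W/m².
ΔF_B = 5.35 ln(510/292) = 5.35 × 0.55766 = 2.9835 W/m².
Difference: 3.6066 − 2.9835 = 0.6231 W/m².
(Equivalently, ΔF_A − ΔF_B = 5.35 ln(573/510) = 5.35 × 0.11647 = 0.6231 W/m².)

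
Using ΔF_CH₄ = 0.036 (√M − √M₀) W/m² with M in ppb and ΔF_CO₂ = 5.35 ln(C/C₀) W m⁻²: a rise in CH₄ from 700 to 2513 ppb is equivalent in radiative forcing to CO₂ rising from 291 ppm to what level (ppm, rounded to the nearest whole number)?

C ≈ 341 ppm

CH₄ forcing: 0.036 × (√2513 − √700) = 0.036 × (50.1298 − 26.4575) = 0.036 × 23.6723 = 0.85220 W/m².
Set 5.35 ln(C/291) = 0.85220: ln(C/291) = 0.85220/5.35 = 0.15929, so C = 291 × e^0.15929 = 291 × 1.17268 = 341.25 ppm.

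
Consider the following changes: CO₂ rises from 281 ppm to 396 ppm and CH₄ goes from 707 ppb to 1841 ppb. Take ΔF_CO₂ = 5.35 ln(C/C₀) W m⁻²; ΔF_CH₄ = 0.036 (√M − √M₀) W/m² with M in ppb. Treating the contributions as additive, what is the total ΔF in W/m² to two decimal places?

CO₂: 5.35 × ln(396/281) = 5.35 × ln(1.40925) = 5.35 × 0.34306 = 1.8354 W/m².
CH₄: 0.036 × (√1841 − √707) = 0.036 × (42.9069 − 26.5895) = 0.036 × 16.3174 = 0.5874 W/m².
Total ΔF = 1.8354 + 0.5874 = 2.4228 W/m².

ΔF = 2.42 W/m²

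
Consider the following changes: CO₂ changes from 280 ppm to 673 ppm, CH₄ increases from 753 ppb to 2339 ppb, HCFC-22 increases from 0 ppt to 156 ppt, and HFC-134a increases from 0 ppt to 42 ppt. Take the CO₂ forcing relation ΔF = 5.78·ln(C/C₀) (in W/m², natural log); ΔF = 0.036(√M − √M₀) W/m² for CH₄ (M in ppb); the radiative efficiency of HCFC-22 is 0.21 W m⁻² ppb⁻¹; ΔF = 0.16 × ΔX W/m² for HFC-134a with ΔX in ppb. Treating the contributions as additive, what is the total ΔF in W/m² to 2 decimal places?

ΔF = 5.86 W/m²

CO₂: 5.78 × ln(673/280) = 5.78 × ln(2.40357) = 5.78 × 0.87696 = 5.0688 W/m².
CH₄: 0.036 × (√2339 − √753) = 0.036 × (48.3632 − 27.4408) = 0.036 × 20.9224 = 0.7532 W/m².
HCFC-22: Δ = 156 − 0 = 156 ppt = 0.156 ppb; ΔF = 0.21 × 0.156 = 0.0328 W/m².
HFC-134a: Δ = 42 − 0 = 42 ppt = 0.042 ppb; ΔF = 0.16 × 0.042 = 0.0067 W/m².
Total ΔF = 5.0688 + 0.7532 + 0.0328 + 0.0067 = 5.8615 W/m².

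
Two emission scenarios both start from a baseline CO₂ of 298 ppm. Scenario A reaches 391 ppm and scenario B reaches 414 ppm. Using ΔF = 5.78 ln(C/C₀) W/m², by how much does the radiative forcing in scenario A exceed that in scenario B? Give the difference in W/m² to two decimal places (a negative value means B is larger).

ΔF_A − ΔF_B = -0.33 W/m²

ΔF_A = 5.78 ln(391/298) = 5.78 × 0.27161 = 1.5699 W/m².
ΔF_B = 5.78 ln(414/298) = 5.78 × 0.32877 = 1.9003 W/m².
Difference: 1.5699 − 1.9003 = -0.3304 W/m².
(Equivalently, ΔF_A − ΔF_B = 5.78 ln(391/414) = 5.78 × -0.05716 = -0.3304 W/m².)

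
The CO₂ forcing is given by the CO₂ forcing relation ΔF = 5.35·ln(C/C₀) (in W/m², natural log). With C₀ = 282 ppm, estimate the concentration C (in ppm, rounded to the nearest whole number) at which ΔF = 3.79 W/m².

Set 5.35 ln(C/282) = 3.79, so ln(C/282) = 3.79/5.35 = 0.70841.
Then C/282 = e^0.70841 = 2.03076, giving C = 282 × 2.03076 = 572.67 ppm.

C ≈ 573 ppm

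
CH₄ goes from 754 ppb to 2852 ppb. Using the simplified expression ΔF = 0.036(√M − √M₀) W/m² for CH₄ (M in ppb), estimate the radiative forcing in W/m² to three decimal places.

CH₄: 0.036 × (√2852 − √754) = 0.036 × (53.4041 − 27.4591) = 0.036 × 25.9450 = 0.9340 W/m².

ΔF = 0.934 W/m²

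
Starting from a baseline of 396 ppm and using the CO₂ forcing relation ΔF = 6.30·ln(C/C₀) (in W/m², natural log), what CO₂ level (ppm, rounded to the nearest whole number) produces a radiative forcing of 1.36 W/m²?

Set 6.30 ln(C/396) = 1.36, so ln(C/396) = 1.36/6.30 = 0.21587.
Then C/396 = e^0.21587 = 1.24094, giving C = 396 × 1.24094 = 491.41 ppm.

C ≈ 491 ppm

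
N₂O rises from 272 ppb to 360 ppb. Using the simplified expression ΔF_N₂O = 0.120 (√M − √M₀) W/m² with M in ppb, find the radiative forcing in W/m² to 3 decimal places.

N₂O: 0.120 × (√360 − √272) = 0.120 × (18.9737 − 16.4924) = 0.120 × 2.4813 = 0.2978 W/m².

ΔF = 0.298 W/m²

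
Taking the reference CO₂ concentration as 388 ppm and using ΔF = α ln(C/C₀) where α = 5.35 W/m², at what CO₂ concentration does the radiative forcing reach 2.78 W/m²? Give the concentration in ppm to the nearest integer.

Set 5.35 ln(C/388) = 2.78, so ln(C/388) = 2.78/5.35 = 0.51963.
Then C/388 = e^0.51963 = 1.68141, giving C = 388 × 1.68141 = 652.39 ppm.

C ≈ 652 ppm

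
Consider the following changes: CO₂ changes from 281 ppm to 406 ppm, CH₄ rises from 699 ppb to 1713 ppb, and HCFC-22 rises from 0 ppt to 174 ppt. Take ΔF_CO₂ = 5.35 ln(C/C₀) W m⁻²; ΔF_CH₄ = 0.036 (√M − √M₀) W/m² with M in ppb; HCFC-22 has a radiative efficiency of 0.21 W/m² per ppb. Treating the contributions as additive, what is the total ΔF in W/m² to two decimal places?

ΔF = 2.54 W/m²

CO₂: 5.35 × ln(406/281) = 5.35 × ln(1.44484) = 5.35 × 0.36800 = 1.9688 W/m².
CH₄: 0.036 × (√1713 − √699) = 0.036 × (41.3884 − 26.4386) = 0.036 × 14.9498 = 0.5382 W/m².
HCFC-22: Δ = 174 − 0 = 174 ppt = 0.174 ppb; ΔF = 0.21 × 0.174 = 0.0365 W/m².
Total ΔF = 1.9688 + 0.5382 + 0.0365 = 2.5435 W/m².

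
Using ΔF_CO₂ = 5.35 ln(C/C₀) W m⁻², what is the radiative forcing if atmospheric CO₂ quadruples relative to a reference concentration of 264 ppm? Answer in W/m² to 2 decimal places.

ΔF = 5.35 × ln(4) = 5.35 × 1.38629 = 7.4167 W/m².

ΔF = 7.42 W/m²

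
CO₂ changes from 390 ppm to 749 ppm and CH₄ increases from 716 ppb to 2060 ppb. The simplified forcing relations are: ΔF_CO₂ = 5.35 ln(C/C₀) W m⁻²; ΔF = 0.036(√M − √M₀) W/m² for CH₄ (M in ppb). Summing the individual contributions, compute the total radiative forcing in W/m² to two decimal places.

ΔF = 4.16 W/m²

CO₂: 5.35 × ln(749/390) = 5.35 × ln(1.92051) = 5.35 × 0.65259 = 3.4914 W/m².
CH₄: 0.036 × (√2060 − √716) = 0.036 × (45.3872 − 26.7582) = 0.036 × 18.6290 = 0.6706 W/m².
Total ΔF = 3.4914 + 0.6706 = 4.1620 W/m².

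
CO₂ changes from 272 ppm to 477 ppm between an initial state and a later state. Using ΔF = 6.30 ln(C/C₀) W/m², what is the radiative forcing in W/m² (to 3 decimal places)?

CO₂ absorption bands are partially saturated, so forcing scales with the logarithm of the concentration ratio.
CO₂: 6.30 × ln(477/272) = 6.30 × ln(1.75368) = 6.30 × 0.56172 = 3.5388 W/m².

ΔF = 3.539 W/m²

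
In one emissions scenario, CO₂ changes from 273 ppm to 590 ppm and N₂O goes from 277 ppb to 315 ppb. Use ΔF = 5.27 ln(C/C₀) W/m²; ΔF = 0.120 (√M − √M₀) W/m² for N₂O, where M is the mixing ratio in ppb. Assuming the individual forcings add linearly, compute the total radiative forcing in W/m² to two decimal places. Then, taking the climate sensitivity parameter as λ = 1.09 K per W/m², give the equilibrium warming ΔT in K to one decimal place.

ΔF = 4.19 W/m²; ΔT = 4.6 K

CO₂: 5.27 × ln(590/273) = 5.27 × ln(2.16117) = 5.27 × 0.77065 = 4.0613 W/m².
N₂O: 0.120 × (√315 − √277) = 0.120 × (17.7482 − 16.6433) = 0.120 × 1.1049 = 0.1326 W/m².
Total ΔF = 4.0613 + 0.1326 = 4.1939 W/m².
ΔT = λ ΔF = 1.09 × 4.19 = 4.5671 K.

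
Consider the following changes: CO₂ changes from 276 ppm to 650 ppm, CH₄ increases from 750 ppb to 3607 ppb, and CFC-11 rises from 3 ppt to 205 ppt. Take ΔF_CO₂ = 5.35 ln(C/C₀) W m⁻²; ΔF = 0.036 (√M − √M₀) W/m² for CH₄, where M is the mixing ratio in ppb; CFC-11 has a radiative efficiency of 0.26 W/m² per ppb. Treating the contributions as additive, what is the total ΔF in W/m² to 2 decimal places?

CO₂: 5.35 × ln(650/276) = 5.35 × ln(2.35507) = 5.35 × 0.85657 = 4.5826 W/m².
CH₄: 0.036 × (√3607 − √750) = 0.036 × (60.0583 − 27.3861) = 0.036 × 32.6722 = 1.1762 W/m².
CFC-11: Δ = 205 − 3 = 202 ppt = 0.202 ppb; ΔF = 0.26 × 0.202 = 0.0525 W/m².
Total ΔF = 4.5826 + 1.1762 + 0.0525 = 5.8113 W/m².

ΔF = 5.81 W/m²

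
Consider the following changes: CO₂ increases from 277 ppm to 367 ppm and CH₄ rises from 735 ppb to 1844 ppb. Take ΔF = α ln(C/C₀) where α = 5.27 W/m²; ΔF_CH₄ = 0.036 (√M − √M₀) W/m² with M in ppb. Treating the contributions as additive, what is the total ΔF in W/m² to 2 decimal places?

CO₂: 5.27 × ln(367/277) = 5.27 × ln(1.32491) = 5.27 × 0.28134 = 1.4827 W/m².
CH₄: 0.036 × (√1844 − √735) = 0.036 × (42.9418 − 27.1109) = 0.036 × 15.8309 = 0.5699 W/m².
Total ΔF = 1.4827 + 0.5699 = 2.0526 W/m².

ΔF = 2.05 W/m²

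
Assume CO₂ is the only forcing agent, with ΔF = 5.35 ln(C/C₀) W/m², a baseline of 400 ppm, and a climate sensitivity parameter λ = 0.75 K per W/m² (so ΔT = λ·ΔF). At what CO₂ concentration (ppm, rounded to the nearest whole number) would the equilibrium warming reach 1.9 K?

C ≈ 642 ppm

Required forcing: ΔF = ΔT/λ = 1.9/0.75 = 2.5333 W/m².
Then ln(C/400) = ΔF/5.35 = 2.5333/5.35 = 0.47351.
So C = 400 × e^0.47351 = 400 × 1.60562 = 642.25 ppm.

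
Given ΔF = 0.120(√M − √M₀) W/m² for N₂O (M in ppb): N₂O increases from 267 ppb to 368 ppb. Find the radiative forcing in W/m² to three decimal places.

ΔF = 0.341 W/m²

N₂O: 0.120 × (√368 − √267) = 0.120 × (19.1833 − 16.3401) = 0.120 × 2.8432 = 0.3412 W/m².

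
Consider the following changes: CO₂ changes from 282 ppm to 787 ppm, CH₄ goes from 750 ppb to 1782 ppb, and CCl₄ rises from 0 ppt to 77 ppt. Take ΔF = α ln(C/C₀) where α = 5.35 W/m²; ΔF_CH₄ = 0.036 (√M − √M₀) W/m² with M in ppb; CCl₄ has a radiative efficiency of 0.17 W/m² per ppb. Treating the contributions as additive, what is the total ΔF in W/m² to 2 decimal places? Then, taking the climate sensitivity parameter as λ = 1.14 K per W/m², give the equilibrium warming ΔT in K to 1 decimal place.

ΔF = 6.04 W/m²; ΔT = 6.9 K

CO₂: 5.35 × ln(787/282) = 5.35 × ln(2.79078) = 5.35 × 1.02632 = 5.4908 W/m².
CH₄: 0.036 × (√1782 − √750) = 0.036 × (42.2137 − 27.3861) = 0.036 × 14.8276 = 0.5338 W/m².
CCl₄: Δ = 77 − 0 = 77 ppt = 0.077 ppb; ΔF = 0.17 × 0.077 = 0.0131 W/m².
Total ΔF = 5.4908 + 0.5338 + 0.0131 = 6.0377 W/m².
ΔT = λ ΔF = 1.14 × 6.04 = 6.8856 K.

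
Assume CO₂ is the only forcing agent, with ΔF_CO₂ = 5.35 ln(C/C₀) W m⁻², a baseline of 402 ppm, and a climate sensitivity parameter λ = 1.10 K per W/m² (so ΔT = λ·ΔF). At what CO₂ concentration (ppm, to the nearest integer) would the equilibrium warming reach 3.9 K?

Required forcing: ΔF = ΔT/λ = 3.9/1.10 = 3.5455 W/m².
Then ln(C/402) = ΔF/5.35 = 3.5455/5.35 = 0.66271.
So C = 402 × e^0.66271 = 402 × 1.94004 = 779.90 ppm.

C ≈ 780 ppm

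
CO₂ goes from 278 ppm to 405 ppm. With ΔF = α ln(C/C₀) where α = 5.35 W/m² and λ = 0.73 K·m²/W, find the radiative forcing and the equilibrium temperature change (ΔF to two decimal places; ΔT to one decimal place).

ΔF = 2.01 W/m²; ΔT = 1.5 K

CO₂: 5.35 × ln(405/278) = 5.35 × ln(1.45683) = 5.35 × 0.37626 = 2.0130 W/m².
ΔT = λ ΔF = 0.73 × 2.01 = 1.4673 K.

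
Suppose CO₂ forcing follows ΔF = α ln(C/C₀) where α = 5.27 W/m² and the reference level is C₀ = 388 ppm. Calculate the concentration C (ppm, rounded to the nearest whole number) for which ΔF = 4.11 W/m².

Set 5.27 ln(C/388) = 4.11, so ln(C/388) = 4.11/5.27 = 0.77989.
Then C/388 = e^0.77989 = 2.18123, giving C = 388 × 2.18123 = 846.32 ppm.

C ≈ 846 ppm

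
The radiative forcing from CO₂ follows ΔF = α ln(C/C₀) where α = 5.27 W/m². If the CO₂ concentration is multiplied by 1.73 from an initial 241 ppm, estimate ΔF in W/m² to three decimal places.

Because the forcing depends only on the ratio C/C₀, the initial concentration does not enter.
ΔF = 5.27 × ln(1.73) = 5.27 × 0.54812 = 2.8886 W/m².

ΔF = 2.889 W/m²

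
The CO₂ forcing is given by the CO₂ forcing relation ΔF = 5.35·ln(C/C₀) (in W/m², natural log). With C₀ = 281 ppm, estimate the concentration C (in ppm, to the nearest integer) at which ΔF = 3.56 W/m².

C ≈ 547 ppm

Set 5.35 ln(C/281) = 3.56, so ln(C/281) = 3.56/5.35 = 0.66542.
Then C/281 = e^0.66542 = 1.94531, giving C = 281 × 1.94531 = 546.63 ppm.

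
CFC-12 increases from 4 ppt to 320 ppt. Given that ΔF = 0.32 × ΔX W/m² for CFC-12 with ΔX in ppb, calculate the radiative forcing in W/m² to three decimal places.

ΔF = 0.101 W/m²

CFC-12: Δ = 320 − 4 = 316 ppt = 0.316 ppb; ΔF = 0.32 × 0.316 = 0.1011 W/m².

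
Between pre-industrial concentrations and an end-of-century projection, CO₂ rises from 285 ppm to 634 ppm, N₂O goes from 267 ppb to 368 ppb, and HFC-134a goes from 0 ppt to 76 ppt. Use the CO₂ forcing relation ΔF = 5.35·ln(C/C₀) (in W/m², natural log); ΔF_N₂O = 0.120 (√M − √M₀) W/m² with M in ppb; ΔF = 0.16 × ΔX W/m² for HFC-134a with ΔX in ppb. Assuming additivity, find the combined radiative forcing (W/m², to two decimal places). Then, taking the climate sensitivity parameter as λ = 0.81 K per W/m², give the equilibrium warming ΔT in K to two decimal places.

CO₂: 5.35 × ln(634/285) = 5.35 × ln(2.22456) = 5.35 × 0.79956 = 4.2776 W/m².
N₂O: 0.120 × (√368 − √267) = 0.120 × (19.1833 − 16.3401) = 0.120 × 2.8432 = 0.3412 W/m².
HFC-134a: Δ = 76 − 0 = 76 ppt = 0.076 ppb; ΔF = 0.16 × 0.076 = 0.0122 W/m².
Total ΔF = 4.2776 + 0.3412 + 0.0122 = 4.6310 W/m².
ΔT = λ ΔF = 0.81 × 4.63 = 3.7503 K.

ΔF = 4.63 W/m²; ΔT = 3.75 K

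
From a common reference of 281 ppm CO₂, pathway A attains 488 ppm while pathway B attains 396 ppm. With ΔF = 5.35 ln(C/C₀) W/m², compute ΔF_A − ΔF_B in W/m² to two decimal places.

ΔF_A = 5.35 ln(488/281) = 5.35 × 0.55196 = 2.9530 W/m².
ΔF_B = 5.35 ln(396/281) = 5.35 × 0.34306 = 1.8354 W/m².
Difference: 2.9530 − 1.8354 = 1.1176 W/m².
(Equivalently, ΔF_A − ΔF_B = 5.35 ln(488/396) = 5.35 × 0.20890 = 1.1176 W/m².)

ΔF_A − ΔF_B = 1.12 W/m²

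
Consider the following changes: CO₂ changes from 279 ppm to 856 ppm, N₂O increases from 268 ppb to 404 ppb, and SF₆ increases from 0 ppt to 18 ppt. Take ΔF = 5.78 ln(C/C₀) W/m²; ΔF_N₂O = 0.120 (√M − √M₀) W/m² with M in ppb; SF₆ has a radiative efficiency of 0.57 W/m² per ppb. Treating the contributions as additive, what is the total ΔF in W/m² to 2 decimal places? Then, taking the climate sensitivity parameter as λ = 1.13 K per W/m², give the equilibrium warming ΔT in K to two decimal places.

CO₂: 5.78 × ln(856/279) = 5.78 × ln(3.06810) = 5.78 × 1.12106 = 6.4797 W/m².
N₂O: 0.120 × (√404 − √268) = 0.120 × (20.0998 − 16.3707) = 0.120 × 3.7291 = 0.4475 W/m².
SF₆: Δ = 18 − 0 = 18 ppt = 0.018 ppb; ΔF = 0.57 × 0.018 = 0.0103 W/m².
Total ΔF = 6.4797 + 0.4475 + 0.0103 = 6.9375 W/m².
ΔT = λ ΔF = 1.13 × 6.94 = 7.8422 K.

ΔF = 6.94 W/m²; ΔT = 7.84 K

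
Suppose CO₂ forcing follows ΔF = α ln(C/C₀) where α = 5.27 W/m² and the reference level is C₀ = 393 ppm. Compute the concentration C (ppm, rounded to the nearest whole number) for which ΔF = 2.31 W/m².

Set 5.27 ln(C/393) = 2.31, so ln(C/393) = 2.31/5.27 = 0.43833.
Then C/393 = e^0.43833 = 1.55012, giving C = 393 × 1.55012 = 609.20 ppm.

C ≈ 609 ppm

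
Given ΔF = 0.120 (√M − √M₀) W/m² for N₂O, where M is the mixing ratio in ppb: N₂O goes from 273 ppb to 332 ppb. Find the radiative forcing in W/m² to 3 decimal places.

N₂O: 0.120 × (√332 − √273) = 0.120 × (18.2209 − 16.5227) = 0.120 × 1.6982 = 0.2038 W/m².

ΔF = 0.204 W/m²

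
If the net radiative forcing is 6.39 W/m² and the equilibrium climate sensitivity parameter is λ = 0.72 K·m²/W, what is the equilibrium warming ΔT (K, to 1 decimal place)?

ΔT = λ ΔF = 0.72 × 6.39 = 4.6008 K.

ΔT = 4.6 K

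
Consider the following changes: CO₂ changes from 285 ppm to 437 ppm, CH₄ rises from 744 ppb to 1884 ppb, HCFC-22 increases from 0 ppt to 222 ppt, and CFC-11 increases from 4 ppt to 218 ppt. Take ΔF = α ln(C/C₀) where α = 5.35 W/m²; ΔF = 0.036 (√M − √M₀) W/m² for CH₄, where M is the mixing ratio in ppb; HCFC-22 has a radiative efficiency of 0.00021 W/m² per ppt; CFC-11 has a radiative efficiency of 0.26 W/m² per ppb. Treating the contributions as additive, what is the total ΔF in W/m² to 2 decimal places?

CO₂: 5.35 × ln(437/285) = 5.35 × ln(1.53333) = 5.35 × 0.42744 = 2.2868 W/m².
CH₄: 0.036 × (√1884 − √744) = 0.036 × (43.4051 − 27.2764) = 0.036 × 16.1287 = 0.5806 W/m².
HCFC-22: ΔF = 0.00021 × (222 − 0) = 0.00021 × 222 = 0.0466 W/m².
CFC-11: Δ = 218 − 4 = 214 ppt = 0.214 ppb; ΔF = 0.26 × 0.214 = 0.0556 W/m².
Total ΔF = 2.2868 + 0.5806 + 0.0466 + 0.0556 = 2.9696 W/m².

ΔF = 2.97 W/m²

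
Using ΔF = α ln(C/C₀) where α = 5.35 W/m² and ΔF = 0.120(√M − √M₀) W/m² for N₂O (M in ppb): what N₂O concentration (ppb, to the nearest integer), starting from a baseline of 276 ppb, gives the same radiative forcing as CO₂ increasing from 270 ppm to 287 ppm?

CO₂ forcing: 5.35 × ln(287/270) = 5.35 × 0.061060 = 0.32667 W/m².
Set 0.120(√M − √276) = 0.32667: √M = 0.32667/0.120 + √276 = 2.7223 + 16.6132 = 19.3355.
M = (19.3355)² = 373.86 ppb.

M ≈ 374 ppb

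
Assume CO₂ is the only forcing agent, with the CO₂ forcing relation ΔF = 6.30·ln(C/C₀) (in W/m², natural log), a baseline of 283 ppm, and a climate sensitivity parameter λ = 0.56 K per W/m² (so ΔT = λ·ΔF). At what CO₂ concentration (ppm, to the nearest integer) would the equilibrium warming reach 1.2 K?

C ≈ 398 ppm

Required forcing: ΔF = ΔT/λ = 1.2/0.56 = 2.1429 W/m².
Then ln(C/283) = ΔF/6.30 = 2.1429/6.30 = 0.34014.
So C = 283 × e^0.34014 = 283 × 1.40514 = 397.65 ppm.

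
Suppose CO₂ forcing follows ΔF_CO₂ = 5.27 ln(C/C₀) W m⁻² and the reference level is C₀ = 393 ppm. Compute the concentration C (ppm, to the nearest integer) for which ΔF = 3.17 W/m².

Set 5.27 ln(C/393) = 3.17, so ln(C/393) = 3.17/5.27 = 0.60152.
Then C/393 = e^0.60152 = 1.82489, giving C = 393 × 1.82489 = 717.18 ppm.

C ≈ 717 ppm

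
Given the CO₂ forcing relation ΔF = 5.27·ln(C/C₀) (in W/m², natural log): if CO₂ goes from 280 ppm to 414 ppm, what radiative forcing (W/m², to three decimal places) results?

CO₂: 5.27 × ln(414/280) = 5.27 × ln(1.47857) = 5.27 × 0.39108 = 2.0610 W/m².

ΔF = 2.061 W/m²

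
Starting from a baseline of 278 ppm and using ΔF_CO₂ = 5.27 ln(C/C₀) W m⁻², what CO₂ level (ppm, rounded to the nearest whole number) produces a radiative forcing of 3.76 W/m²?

Set 5.27 ln(C/278) = 3.76, so ln(C/278) = 3.76/5.27 = 0.71347.
Then C/278 = e^0.71347 = 2.04106, giving C = 278 × 2.04106 = 567.41 ppm.

C ≈ 567 ppm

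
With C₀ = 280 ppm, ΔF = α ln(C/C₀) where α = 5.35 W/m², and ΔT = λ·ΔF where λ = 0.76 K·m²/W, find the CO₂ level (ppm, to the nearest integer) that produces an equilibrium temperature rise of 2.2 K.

C ≈ 481 ppm

Required forcing: ΔF = ΔT/λ = 2.2/0.76 = 2.8947 W/m².
Then ln(C/280) = ΔF/5.35 = 2.8947/5.35 = 0.54107.
So C = 280 × e^0.54107 = 280 × 1.71784 = 481.00 ppm.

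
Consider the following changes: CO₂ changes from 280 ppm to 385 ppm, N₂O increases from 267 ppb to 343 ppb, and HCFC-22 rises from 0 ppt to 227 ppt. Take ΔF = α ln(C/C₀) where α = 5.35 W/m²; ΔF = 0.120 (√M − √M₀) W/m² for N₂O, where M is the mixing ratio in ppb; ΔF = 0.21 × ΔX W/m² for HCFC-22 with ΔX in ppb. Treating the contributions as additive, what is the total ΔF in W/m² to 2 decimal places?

CO₂: 5.35 × ln(385/280) = 5.35 × ln(1.37500) = 5.35 × 0.31845 = 1.7037 W/m².
N₂O: 0.120 × (√343 − √267) = 0.120 × (18.5203 − 16.3401) = 0.120 × 2.1802 = 0.2616 W/m².
HCFC-22: Δ = 227 − 0 = 227 ppt = 0.227 ppb; ΔF = 0.21 × 0.227 = 0.0477 W/m².
Total ΔF = 1.7037 + 0.2616 + 0.0477 = 2.0130 W/m².

ΔF = 2.01 W/m²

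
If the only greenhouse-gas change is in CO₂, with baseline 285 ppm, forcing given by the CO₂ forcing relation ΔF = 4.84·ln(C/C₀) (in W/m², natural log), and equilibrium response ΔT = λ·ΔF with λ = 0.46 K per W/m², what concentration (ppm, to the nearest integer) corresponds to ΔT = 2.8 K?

C ≈ 1002 ppm

Required forcing: ΔF = ΔT/λ = 2.8/0.46 = 6.0870 W/m².
Then ln(C/285) = ΔF/4.84 = 6.0870/4.84 = 1.25764.
So C = 285 × e^1.25764 = 285 × 3.51711 = 1002.38 ppm.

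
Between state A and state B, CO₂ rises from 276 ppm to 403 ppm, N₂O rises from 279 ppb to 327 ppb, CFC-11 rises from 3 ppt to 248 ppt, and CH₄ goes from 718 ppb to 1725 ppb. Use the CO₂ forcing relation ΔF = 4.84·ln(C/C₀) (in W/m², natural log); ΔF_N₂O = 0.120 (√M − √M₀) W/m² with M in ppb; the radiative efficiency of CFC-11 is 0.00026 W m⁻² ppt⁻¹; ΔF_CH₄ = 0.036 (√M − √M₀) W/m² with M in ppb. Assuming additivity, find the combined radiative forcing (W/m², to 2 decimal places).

CO₂: 4.84 × ln(403/276) = 4.84 × ln(1.46014) = 4.84 × 0.37853 = 1.8321 W/m².
N₂O: 0.120 × (√327 − √279) = 0.120 × (18.0831 − 16.7033) = 0.120 × 1.3798 = 0.1656 W/m².
CFC-11: ΔF = 0.00026 × (248 − 3) = 0.00026 × 245 = 0.0637 W/m².
CH₄: 0.036 × (√1725 − √718) = 0.036 × (41.5331 − 26.7955) = 0.036 × 14.7376 = 0.5306 W/m².
Total ΔF = 1.8321 + 0.1656 + 0.0637 + 0.5306 = 2.5920 W/m².

ΔF = 2.59 W/m²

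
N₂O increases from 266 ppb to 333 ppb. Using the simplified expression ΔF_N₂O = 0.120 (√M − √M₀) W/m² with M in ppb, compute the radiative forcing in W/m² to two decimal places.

ΔF = 0.23 W/m²

N₂O: 0.120 × (√333 − √266) = 0.120 × (18.2483 − 16.3095) = 0.120 × 1.9388 = 0.2327 W/m².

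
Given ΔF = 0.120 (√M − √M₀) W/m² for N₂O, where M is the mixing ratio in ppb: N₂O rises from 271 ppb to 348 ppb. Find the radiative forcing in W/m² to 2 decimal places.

N₂O: 0.120 × (√348 − √271) = 0.120 × (18.6548 − 16.4621) = 0.120 × 2.1927 = 0.2631 W/m².

ΔF = 0.26 W/m²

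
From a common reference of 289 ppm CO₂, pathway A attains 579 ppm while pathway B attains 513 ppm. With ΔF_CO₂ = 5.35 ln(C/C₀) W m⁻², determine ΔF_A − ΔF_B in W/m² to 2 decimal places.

ΔF_A = 5.35 ln(579/289) = 5.35 × 0.69488 = 3.7176 W/m².
ΔF_B = 5.35 ln(513/289) = 5.35 × 0.57385 = 3.0701 W/m².
Difference: 3.7176 − 3.0701 = 0.6475 W/m².
(Equivalently, ΔF_A − ΔF_B = 5.35 ln(579/513) = 5.35 × 0.12103 = 0.6475 W/m².)

ΔF_A − ΔF_B = 0.65 W/m²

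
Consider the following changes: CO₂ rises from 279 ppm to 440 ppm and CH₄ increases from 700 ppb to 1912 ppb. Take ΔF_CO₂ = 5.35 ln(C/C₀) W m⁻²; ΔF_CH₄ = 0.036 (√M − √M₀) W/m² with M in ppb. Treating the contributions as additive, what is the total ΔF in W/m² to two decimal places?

CO₂: 5.35 × ln(440/279) = 5.35 × ln(1.57706) = 5.35 × 0.45556 = 2.4372 W/m².
CH₄: 0.036 × (√1912 − √700) = 0.036 × (43.7264 − 26.4575) = 0.036 × 17.2689 = 0.6217 W/m².
Total ΔF = 2.4372 + 0.6217 = 3.0589 W/m².

ΔF = 3.06 W/m²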